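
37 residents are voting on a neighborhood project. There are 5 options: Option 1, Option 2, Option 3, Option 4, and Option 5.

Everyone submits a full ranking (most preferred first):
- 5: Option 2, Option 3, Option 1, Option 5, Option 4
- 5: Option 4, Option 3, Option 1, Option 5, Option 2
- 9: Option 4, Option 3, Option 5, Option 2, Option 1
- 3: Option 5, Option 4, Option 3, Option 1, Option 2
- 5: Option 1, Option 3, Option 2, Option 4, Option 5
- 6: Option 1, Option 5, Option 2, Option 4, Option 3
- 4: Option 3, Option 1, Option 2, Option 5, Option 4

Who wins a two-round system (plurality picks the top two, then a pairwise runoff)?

Option 1

Round 1 first-place votes: Option 1 11, Option 2 5, Option 3 4, Option 4 14, Option 5 3. Option 4 and Option 1 advance.
Runoff: Option 4 is ranked above Option 1 on 17 ballots, Option 1 above Option 4 on 20.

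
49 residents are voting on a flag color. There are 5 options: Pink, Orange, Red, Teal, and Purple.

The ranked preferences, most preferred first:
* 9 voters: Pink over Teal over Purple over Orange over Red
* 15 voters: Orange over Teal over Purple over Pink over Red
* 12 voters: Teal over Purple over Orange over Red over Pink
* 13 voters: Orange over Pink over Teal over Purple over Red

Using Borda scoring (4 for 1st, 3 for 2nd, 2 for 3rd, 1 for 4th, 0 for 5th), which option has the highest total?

Teal

Pink: 9×4 + 15×1 + 12×0 + 13×3 = 90
Orange: 9×1 + 15×4 + 12×2 + 13×4 = 145
Red: 9×0 + 15×0 + 12×1 + 13×0 = 12
Teal: 9×3 + 15×3 + 12×4 + 13×2 = 146
Purple: 9×2 + 15×2 + 12×3 + 13×1 = 97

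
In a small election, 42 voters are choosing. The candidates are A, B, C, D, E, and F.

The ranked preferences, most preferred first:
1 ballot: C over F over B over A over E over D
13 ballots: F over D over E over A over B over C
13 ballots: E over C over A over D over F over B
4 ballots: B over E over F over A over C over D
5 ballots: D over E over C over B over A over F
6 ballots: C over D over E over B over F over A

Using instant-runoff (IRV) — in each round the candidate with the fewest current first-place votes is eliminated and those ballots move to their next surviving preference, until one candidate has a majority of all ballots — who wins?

E

Round 1: A 0, B 4, C 7, D 5, E 13, F 13. A eliminated.
Round 2: B 4, C 7, D 5, E 13, F 13. B eliminated.
Round 3: C 7, D 5, E 17, F 13. D eliminated.
Round 4: C 7, E 22, F 13. E has a majority (≥22).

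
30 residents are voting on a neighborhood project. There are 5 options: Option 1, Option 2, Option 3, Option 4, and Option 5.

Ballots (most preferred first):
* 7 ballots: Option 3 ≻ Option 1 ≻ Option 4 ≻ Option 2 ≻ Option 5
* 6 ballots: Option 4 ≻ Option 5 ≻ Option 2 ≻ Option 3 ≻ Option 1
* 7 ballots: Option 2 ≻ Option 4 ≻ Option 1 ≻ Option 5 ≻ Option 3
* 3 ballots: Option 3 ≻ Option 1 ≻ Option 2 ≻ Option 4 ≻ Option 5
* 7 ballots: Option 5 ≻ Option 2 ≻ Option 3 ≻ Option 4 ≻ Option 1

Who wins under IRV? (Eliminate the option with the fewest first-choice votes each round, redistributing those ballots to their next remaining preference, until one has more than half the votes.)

Option 5

Round 1: Option 1 0, Option 2 7, Option 3 10, Option 4 6, Option 5 7. Option 1 eliminated.
Round 2: Option 2 7, Option 3 10, Option 4 6, Option 5 7. Option 4 eliminated.
Round 3: Option 2 7, Option 3 10, Option 5 13. Option 2 eliminated.
Round 4: Option 3 10, Option 5 20. Option 5 has a majority (≥16).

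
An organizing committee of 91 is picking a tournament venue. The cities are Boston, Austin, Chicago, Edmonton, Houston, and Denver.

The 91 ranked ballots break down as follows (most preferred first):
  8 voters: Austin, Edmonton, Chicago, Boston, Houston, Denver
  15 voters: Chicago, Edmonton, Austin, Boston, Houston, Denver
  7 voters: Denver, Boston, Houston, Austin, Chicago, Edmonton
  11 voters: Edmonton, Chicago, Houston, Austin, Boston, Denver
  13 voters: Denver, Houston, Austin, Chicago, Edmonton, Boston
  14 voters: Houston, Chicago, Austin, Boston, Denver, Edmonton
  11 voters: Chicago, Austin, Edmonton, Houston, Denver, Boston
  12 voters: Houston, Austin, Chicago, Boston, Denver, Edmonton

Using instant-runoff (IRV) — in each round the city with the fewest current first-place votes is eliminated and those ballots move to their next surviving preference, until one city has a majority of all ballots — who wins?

Round 1: Boston 0, Austin 8, Chicago 26, Edmonton 11, Houston 26, Denver 20. Boston eliminated.
Round 2: Austin 8, Chicago 26, Edmonton 11, Houston 26, Denver 20. Austin eliminated.
Round 3: Chicago 26, Edmonton 19, Houston 26, Denver 20. Edmonton eliminated.
Round 4: Chicago 45, Houston 26, Denver 20. Denver eliminated.
Round 5: Chicago 45, Houston 46. Houston has a majority (≥46).

Houston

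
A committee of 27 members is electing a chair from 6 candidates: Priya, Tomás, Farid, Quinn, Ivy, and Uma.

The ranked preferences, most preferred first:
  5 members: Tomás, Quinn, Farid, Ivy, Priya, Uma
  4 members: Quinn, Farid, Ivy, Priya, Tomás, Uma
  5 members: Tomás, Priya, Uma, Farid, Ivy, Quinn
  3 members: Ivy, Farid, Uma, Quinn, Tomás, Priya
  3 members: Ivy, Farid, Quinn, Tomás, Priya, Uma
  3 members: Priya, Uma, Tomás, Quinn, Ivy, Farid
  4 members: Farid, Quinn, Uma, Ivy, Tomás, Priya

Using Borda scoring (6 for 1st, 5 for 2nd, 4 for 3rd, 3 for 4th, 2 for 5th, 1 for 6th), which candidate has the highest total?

Priya: 5×2 + 4×3 + 5×5 + 3×1 + 3×2 + 3×6 + 4×1 = 78
Tomás: 5×6 + 4×2 + 5×6 + 3×2 + 3×3 + 3×4 + 4×2 = 103
Farid: 5×4 + 4×5 + 5×3 + 3×5 + 3×5 + 3×1 + 4×6 = 112
Quinn: 5×5 + 4×6 + 5×1 + 3×3 + 3×4 + 3×3 + 4×5 = 104
Ivy: 5×3 + 4×4 + 5×2 + 3×6 + 3×6 + 3×2 + 4×3 = 95
Uma: 5×1 + 4×1 + 5×4 + 3×4 + 3×1 + 3×5 + 4×4 = 75

Farid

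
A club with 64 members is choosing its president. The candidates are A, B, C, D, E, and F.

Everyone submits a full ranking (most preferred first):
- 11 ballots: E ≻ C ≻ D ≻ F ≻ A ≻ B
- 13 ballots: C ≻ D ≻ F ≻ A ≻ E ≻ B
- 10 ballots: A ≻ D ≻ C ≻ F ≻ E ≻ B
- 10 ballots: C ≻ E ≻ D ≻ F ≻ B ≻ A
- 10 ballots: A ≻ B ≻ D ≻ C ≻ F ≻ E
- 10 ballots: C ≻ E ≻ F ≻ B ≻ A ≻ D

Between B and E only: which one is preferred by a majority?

B is ranked above E on 10 ballots; E above B on 54.

E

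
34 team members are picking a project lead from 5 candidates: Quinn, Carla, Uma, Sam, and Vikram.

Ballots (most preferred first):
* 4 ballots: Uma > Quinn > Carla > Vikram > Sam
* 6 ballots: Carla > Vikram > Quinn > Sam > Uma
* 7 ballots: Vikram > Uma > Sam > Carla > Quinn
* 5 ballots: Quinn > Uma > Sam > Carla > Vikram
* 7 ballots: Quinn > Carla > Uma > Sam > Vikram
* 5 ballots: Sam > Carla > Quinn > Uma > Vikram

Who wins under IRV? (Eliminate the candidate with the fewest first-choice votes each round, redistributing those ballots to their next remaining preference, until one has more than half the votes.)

Round 1: Quinn 12, Carla 6, Uma 4, Sam 5, Vikram 7. Uma eliminated.
Round 2: Quinn 16, Carla 6, Sam 5, Vikram 7. Sam eliminated.
Round 3: Quinn 16, Carla 11, Vikram 7. Vikram eliminated.
Round 4: Quinn 16, Carla 18. Carla has a majority (≥18).

Carla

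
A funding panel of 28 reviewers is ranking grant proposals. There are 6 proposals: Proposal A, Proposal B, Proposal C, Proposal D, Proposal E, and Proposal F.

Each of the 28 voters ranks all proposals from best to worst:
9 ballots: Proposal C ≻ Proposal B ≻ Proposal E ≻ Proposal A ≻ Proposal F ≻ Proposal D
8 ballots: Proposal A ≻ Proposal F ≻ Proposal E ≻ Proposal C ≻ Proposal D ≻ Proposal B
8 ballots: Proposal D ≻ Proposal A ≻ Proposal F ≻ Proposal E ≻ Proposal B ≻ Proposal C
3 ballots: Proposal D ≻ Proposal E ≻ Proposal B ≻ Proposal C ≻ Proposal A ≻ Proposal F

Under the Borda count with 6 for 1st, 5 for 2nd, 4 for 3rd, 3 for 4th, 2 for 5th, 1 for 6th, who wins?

Proposal A: 9×3 + 8×6 + 8×5 + 3×2 = 121
Proposal B: 9×5 + 8×1 + 8×2 + 3×4 = 81
Proposal C: 9×6 + 8×3 + 8×1 + 3×3 = 95
Proposal D: 9×1 + 8×2 + 8×6 + 3×6 = 91
Proposal E: 9×4 + 8×4 + 8×3 + 3×5 = 107
Proposal F: 9×2 + 8×5 + 8×4 + 3×1 = 93

Proposal A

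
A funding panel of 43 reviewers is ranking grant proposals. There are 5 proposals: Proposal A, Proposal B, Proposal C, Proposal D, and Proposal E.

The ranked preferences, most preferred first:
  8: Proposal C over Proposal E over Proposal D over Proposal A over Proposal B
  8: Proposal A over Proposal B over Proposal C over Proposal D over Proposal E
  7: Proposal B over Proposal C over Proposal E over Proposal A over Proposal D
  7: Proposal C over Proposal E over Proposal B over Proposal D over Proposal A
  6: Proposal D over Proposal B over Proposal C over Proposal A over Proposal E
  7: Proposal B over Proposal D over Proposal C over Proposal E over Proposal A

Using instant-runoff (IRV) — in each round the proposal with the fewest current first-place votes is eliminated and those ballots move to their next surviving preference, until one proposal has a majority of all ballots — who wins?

Proposal B

Round 1: Proposal A 8, Proposal B 14, Proposal C 15, Proposal D 6, Proposal E 0. Proposal E eliminated.
Round 2: Proposal A 8, Proposal B 14, Proposal C 15, Proposal D 6. Proposal D eliminated.
Round 3: Proposal A 8, Proposal B 20, Proposal C 15. Proposal A eliminated.
Round 4: Proposal B 28, Proposal C 15. Proposal B has a majority (≥22).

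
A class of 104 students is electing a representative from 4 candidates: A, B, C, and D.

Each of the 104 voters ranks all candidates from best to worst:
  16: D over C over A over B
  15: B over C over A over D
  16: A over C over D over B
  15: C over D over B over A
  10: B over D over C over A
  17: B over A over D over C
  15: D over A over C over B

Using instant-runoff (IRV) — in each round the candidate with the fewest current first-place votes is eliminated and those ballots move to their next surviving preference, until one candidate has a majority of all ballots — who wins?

D

Round 1: A 16, B 42, C 15, D 31. C eliminated.
Round 2: A 16, B 42, D 46. A eliminated.
Round 3: B 42, D 62. D has a majority (≥53).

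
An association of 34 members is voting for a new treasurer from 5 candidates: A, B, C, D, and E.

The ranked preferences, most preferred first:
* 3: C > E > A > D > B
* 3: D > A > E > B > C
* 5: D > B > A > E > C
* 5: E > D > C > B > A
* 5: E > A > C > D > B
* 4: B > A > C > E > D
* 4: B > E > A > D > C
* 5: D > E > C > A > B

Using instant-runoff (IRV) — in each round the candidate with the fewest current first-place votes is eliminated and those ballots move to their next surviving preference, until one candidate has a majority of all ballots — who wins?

Round 1: A 0, B 8, C 3, D 13, E 10. A eliminated.
Round 2: B 8, C 3, D 13, E 10. C eliminated.
Round 3: B 8, D 13, E 13. B eliminated.
Round 4: D 13, E 21. E has a majority (≥18).

E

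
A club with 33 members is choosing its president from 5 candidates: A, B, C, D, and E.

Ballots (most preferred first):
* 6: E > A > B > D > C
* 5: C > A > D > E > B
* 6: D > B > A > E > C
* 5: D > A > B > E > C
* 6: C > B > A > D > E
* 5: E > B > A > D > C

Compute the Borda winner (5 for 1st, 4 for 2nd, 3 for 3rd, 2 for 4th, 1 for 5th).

A

A: 6×4 + 5×4 + 6×3 + 5×4 + 6×3 + 5×3 = 115
B: 6×3 + 5×1 + 6×4 + 5×3 + 6×4 + 5×4 = 106
C: 6×1 + 5×5 + 6×1 + 5×1 + 6×5 + 5×1 = 77
D: 6×2 + 5×3 + 6×5 + 5×5 + 6×2 + 5×2 = 104
E: 6×5 + 5×2 + 6×2 + 5×2 + 6×1 + 5×5 = 93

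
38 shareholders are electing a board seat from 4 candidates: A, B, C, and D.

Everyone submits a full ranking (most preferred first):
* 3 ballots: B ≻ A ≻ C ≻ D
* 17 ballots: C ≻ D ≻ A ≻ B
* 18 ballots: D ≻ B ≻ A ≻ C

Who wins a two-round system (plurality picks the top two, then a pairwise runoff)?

C

Round 1 first-place votes: A 0, B 3, C 17, D 18. D and C advance.
Runoff: D is ranked above C on 18 ballots, C above D on 20.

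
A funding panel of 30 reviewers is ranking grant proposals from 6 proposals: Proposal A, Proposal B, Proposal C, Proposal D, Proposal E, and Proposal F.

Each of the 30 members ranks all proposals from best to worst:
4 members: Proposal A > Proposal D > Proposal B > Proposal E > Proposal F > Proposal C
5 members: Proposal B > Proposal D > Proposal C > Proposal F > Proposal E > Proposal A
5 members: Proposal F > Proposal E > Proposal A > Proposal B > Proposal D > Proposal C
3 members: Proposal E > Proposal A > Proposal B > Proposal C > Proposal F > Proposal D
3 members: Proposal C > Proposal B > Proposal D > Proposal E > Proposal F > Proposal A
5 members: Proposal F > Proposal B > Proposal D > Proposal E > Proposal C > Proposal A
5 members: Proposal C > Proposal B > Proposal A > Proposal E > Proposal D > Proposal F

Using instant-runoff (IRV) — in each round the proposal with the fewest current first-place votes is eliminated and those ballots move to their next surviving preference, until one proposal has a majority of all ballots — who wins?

Round 1: Proposal A 4, Proposal B 5, Proposal C 8, Proposal D 0, Proposal E 3, Proposal F 10. Proposal D eliminated.
Round 2: Proposal A 4, Proposal B 5, Proposal C 8, Proposal E 3, Proposal F 10. Proposal E eliminated.
Round 3: Proposal A 7, Proposal B 5, Proposal C 8, Proposal F 10. Proposal B eliminated.
Round 4: Proposal A 7, Proposal C 13, Proposal F 10. Proposal A eliminated.
Round 5: Proposal C 16, Proposal F 14. Proposal C has a majority (≥16).

Proposal C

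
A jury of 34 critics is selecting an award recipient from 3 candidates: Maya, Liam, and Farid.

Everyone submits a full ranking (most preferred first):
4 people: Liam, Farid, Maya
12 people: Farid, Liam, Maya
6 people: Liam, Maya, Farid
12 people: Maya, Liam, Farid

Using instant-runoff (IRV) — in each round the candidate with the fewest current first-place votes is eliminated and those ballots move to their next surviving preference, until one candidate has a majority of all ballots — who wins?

Maya

Round 1: Maya 12, Liam 10, Farid 12. Liam eliminated.
Round 2: Maya 18, Farid 16. Maya has a majority (≥18).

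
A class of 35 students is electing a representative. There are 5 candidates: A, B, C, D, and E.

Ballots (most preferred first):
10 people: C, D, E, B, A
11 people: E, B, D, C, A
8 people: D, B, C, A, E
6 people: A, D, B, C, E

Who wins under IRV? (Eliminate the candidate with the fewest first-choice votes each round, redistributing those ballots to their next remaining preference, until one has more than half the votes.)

D

Round 1: A 6, B 0, C 10, D 8, E 11. B eliminated.
Round 2: A 6, C 10, D 8, E 11. A eliminated.
Round 3: C 10, D 14, E 11. C eliminated.
Round 4: D 24, E 11. D has a majority (≥18).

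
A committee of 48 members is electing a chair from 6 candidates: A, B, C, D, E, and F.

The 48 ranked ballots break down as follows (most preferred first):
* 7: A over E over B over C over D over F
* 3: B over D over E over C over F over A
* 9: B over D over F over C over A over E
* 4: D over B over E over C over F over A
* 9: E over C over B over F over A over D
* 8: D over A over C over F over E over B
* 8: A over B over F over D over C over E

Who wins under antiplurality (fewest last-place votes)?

C

Last-place votes: A 7, B 8, C 0, D 9, E 17, F 7.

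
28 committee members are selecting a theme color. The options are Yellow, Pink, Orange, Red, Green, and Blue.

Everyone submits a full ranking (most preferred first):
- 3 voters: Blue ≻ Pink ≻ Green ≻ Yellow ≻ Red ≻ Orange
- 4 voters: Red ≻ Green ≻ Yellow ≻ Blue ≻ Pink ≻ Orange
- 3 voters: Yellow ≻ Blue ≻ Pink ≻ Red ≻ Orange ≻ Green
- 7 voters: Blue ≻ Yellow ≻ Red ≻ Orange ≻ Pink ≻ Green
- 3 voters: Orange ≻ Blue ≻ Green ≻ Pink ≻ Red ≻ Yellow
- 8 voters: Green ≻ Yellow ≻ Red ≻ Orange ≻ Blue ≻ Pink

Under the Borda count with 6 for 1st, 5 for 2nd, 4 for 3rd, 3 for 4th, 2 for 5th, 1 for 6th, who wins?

Yellow

Yellow: 3×3 + 4×4 + 3×6 + 7×5 + 3×1 + 8×5 = 121
Pink: 3×5 + 4×2 + 3×4 + 7×2 + 3×3 + 8×1 = 66
Orange: 3×1 + 4×1 + 3×2 + 7×3 + 3×6 + 8×3 = 76
Red: 3×2 + 4×6 + 3×3 + 7×4 + 3×2 + 8×4 = 105
Green: 3×4 + 4×5 + 3×1 + 7×1 + 3×4 + 8×6 = 102
Blue: 3×6 + 4×3 + 3×5 + 7×6 + 3×5 + 8×2 = 118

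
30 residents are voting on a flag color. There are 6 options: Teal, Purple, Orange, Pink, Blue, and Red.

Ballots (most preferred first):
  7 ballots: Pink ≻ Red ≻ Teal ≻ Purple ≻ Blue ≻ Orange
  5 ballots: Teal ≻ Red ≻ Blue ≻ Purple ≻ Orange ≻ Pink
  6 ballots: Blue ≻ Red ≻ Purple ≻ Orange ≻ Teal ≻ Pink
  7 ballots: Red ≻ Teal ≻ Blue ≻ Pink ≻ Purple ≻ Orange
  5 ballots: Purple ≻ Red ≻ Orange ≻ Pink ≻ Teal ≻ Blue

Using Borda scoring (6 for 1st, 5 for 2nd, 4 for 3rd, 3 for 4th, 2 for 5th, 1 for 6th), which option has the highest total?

Teal: 7×4 + 5×6 + 6×2 + 7×5 + 5×2 = 115
Purple: 7×3 + 5×3 + 6×4 + 7×2 + 5×6 = 104
Orange: 7×1 + 5×2 + 6×3 + 7×1 + 5×4 = 62
Pink: 7×6 + 5×1 + 6×1 + 7×3 + 5×3 = 89
Blue: 7×2 + 5×4 + 6×6 + 7×4 + 5×1 = 103
Red: 7×5 + 5×5 + 6×5 + 7×6 + 5×5 = 157

Red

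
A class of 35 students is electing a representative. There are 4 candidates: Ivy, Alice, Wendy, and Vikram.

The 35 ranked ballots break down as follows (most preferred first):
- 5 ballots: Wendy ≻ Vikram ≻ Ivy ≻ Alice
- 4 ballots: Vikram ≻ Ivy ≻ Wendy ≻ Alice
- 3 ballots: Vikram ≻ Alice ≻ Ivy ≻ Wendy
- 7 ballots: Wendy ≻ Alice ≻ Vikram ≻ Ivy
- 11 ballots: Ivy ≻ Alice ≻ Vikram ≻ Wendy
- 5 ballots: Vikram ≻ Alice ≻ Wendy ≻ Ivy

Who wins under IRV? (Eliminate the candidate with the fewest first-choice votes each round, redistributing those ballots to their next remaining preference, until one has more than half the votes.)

Round 1: Ivy 11, Alice 0, Wendy 12, Vikram 12. Alice eliminated.
Round 2: Ivy 11, Wendy 12, Vikram 12. Ivy eliminated.
Round 3: Wendy 12, Vikram 23. Vikram has a majority (≥18).

Vikram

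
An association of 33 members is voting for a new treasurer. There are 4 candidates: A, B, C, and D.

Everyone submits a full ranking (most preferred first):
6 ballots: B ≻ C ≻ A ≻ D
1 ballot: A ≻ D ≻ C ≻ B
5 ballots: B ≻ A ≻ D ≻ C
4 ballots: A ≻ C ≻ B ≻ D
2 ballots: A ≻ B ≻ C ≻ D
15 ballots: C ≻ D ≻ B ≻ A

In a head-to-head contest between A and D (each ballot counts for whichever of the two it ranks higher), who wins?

A

A is ranked above D on 18 ballots; D above A on 15.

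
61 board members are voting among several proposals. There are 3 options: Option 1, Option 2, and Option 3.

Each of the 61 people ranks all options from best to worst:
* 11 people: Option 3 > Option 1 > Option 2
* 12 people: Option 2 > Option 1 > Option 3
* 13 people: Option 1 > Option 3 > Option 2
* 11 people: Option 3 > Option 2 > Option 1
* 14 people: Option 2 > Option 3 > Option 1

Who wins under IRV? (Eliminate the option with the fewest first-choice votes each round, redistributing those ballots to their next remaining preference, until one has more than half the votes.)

Option 3

Round 1: Option 1 13, Option 2 26, Option 3 22. Option 1 eliminated.
Round 2: Option 2 26, Option 3 35. Option 3 has a majority (≥31).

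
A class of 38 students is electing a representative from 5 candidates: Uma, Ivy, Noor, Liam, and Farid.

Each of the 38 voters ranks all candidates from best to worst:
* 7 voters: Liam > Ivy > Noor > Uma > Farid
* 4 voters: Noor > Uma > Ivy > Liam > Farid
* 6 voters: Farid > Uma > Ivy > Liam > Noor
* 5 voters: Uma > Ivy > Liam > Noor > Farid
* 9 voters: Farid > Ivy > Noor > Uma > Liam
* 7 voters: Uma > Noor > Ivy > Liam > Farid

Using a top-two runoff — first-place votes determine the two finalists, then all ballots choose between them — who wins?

Round 1 first-place votes: Uma 12, Ivy 0, Noor 4, Liam 7, Farid 15. Farid and Uma advance.
Runoff: Farid is ranked above Uma on 15 ballots, Uma above Farid on 23.

Uma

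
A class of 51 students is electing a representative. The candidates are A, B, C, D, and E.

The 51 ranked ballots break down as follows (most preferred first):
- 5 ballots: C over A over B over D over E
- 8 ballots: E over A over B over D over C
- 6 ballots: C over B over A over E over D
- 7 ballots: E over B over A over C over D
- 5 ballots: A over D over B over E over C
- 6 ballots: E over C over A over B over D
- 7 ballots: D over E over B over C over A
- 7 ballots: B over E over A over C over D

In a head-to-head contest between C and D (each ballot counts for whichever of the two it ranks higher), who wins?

C

C is ranked above D on 31 ballots; D above C on 20.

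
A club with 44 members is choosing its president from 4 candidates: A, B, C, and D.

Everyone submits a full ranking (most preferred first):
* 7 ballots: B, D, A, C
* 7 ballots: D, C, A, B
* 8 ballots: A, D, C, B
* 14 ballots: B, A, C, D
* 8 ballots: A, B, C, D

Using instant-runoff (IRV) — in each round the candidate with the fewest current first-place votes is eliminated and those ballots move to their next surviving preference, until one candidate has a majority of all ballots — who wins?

Round 1: A 16, B 21, C 0, D 7. C eliminated.
Round 2: A 16, B 21, D 7. D eliminated.
Round 3: A 23, B 21. A has a majority (≥23).

A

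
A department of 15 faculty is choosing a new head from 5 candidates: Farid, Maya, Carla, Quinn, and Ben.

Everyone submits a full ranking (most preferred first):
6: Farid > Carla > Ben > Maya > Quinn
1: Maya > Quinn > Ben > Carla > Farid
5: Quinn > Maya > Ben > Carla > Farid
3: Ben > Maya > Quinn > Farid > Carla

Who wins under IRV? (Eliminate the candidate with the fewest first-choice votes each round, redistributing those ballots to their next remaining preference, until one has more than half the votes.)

Quinn

Round 1: Farid 6, Maya 1, Carla 0, Quinn 5, Ben 3. Carla eliminated.
Round 2: Farid 6, Maya 1, Quinn 5, Ben 3. Maya eliminated.
Round 3: Farid 6, Quinn 6, Ben 3. Ben eliminated.
Round 4: Farid 6, Quinn 9. Quinn has a majority (≥8).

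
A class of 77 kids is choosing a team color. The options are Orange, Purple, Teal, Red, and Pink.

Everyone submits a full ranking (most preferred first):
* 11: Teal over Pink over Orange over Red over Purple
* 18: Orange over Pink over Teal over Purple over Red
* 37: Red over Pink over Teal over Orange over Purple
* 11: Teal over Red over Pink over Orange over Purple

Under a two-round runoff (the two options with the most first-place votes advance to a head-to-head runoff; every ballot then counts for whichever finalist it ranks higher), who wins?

Teal

Round 1 first-place votes: Orange 18, Purple 0, Teal 22, Red 37, Pink 0. Red and Teal advance.
Runoff: Red is ranked above Teal on 37 ballots, Teal above Red on 40.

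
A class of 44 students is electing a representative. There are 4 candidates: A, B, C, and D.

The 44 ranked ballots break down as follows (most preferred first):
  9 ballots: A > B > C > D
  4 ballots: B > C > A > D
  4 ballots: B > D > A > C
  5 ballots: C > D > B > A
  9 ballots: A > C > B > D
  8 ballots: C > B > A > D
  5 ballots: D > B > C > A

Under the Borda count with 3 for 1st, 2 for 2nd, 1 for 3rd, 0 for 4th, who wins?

B

A: 9×3 + 4×1 + 4×1 + 5×0 + 9×3 + 8×1 + 5×0 = 70
B: 9×2 + 4×3 + 4×3 + 5×1 + 9×1 + 8×2 + 5×2 = 82
C: 9×1 + 4×2 + 4×0 + 5×3 + 9×2 + 8×3 + 5×1 = 79
D: 9×0 + 4×0 + 4×2 + 5×2 + 9×0 + 8×0 + 5×3 = 33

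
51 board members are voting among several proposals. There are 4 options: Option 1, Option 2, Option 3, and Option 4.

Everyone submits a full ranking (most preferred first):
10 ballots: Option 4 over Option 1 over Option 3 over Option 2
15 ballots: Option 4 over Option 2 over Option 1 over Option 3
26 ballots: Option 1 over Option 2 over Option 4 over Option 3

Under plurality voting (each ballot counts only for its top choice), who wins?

Option 1

First-place votes: Option 1 26, Option 2 0, Option 3 0, Option 4 25.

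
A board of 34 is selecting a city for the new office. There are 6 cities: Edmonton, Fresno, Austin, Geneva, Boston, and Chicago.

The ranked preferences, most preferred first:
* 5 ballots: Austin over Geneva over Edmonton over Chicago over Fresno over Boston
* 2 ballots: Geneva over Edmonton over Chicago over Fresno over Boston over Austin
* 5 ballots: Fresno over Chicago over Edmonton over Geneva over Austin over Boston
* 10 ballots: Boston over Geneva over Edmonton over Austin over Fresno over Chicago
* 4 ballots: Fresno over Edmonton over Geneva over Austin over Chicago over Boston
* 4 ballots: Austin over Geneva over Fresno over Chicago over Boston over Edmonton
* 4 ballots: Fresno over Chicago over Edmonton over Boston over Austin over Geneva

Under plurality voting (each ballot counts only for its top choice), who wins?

Fresno

First-place votes: Edmonton 0, Fresno 13, Austin 9, Geneva 2, Boston 10, Chicago 0.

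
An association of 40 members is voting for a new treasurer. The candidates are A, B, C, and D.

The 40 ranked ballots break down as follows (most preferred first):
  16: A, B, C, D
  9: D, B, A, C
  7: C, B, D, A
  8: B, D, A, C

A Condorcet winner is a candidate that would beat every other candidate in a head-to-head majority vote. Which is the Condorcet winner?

B vs A: 24–16
B vs C: 33–7
B vs D: 31–9
B beats every other candidate.

B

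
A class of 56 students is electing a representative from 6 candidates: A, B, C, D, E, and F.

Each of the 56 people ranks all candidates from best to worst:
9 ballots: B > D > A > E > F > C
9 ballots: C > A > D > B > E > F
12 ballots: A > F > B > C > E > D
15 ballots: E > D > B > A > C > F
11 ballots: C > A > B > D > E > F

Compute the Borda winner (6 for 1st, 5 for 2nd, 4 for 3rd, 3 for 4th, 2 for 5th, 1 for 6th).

A: 9×4 + 9×5 + 12×6 + 15×3 + 11×5 = 253
B: 9×6 + 9×3 + 12×4 + 15×4 + 11×4 = 233
C: 9×1 + 9×6 + 12×3 + 15×2 + 11×6 = 195
D: 9×5 + 9×4 + 12×1 + 15×5 + 11×3 = 201
E: 9×3 + 9×2 + 12×2 + 15×6 + 11×2 = 181
F: 9×2 + 9×1 + 12×5 + 15×1 + 11×1 = 113

A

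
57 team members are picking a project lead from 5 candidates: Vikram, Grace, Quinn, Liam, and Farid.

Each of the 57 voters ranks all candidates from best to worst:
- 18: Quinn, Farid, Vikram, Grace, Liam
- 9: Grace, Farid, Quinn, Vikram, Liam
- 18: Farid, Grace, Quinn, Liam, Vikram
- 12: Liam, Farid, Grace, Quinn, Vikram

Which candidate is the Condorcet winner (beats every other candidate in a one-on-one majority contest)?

Farid vs Vikram: 57–0
Farid vs Grace: 48–9
Farid vs Quinn: 39–18
Farid vs Liam: 45–12
Farid beats every other candidate.

Farid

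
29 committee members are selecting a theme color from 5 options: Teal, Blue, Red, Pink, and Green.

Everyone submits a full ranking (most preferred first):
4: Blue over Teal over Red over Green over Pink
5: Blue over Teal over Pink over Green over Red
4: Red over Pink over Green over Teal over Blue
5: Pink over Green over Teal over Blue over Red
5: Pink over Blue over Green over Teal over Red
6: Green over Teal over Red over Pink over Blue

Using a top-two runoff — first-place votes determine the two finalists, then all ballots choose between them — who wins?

Pink

Round 1 first-place votes: Teal 0, Blue 9, Red 4, Pink 10, Green 6. Pink and Blue advance.
Runoff: Pink is ranked above Blue on 20 ballots, Blue above Pink on 9.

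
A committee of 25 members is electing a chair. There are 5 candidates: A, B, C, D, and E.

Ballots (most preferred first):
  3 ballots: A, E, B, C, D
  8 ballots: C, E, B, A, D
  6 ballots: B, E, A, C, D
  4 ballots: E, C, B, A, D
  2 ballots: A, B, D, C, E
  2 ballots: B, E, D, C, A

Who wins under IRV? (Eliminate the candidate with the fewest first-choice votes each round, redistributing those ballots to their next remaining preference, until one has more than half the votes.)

Round 1: A 5, B 8, C 8, D 0, E 4. D eliminated.
Round 2: A 5, B 8, C 8, E 4. E eliminated.
Round 3: A 5, B 8, C 12. A eliminated.
Round 4: B 13, C 12. B has a majority (≥13).

B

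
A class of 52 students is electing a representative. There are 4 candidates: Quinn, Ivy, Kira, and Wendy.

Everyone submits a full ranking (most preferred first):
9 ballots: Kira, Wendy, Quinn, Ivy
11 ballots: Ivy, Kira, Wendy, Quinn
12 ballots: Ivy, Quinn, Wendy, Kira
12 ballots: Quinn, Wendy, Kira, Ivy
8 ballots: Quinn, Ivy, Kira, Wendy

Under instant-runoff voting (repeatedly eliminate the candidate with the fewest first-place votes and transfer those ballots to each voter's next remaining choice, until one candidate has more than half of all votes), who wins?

Quinn

Round 1: Quinn 20, Ivy 23, Kira 9, Wendy 0. Wendy eliminated.
Round 2: Quinn 20, Ivy 23, Kira 9. Kira eliminated.
Round 3: Quinn 29, Ivy 23. Quinn has a majority (≥27).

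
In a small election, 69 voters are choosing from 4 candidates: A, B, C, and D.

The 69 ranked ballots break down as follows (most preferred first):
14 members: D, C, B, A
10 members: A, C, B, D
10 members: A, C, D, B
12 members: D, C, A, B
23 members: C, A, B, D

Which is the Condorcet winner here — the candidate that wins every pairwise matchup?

C vs A: 49–20
C vs B: 69–0
C vs D: 43–26
C beats every other candidate.

C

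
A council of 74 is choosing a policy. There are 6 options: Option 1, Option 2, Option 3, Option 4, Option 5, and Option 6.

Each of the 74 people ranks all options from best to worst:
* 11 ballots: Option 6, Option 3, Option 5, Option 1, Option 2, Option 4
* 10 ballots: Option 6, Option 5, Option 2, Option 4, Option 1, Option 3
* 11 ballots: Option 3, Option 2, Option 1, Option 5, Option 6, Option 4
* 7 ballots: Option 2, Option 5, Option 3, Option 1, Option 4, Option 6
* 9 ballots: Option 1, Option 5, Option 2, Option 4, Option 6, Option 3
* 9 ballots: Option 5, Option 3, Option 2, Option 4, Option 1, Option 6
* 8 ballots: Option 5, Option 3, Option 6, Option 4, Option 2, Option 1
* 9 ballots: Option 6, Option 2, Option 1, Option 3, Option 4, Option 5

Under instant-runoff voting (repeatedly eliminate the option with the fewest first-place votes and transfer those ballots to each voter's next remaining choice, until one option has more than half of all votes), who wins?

Round 1: Option 1 9, Option 2 7, Option 3 11, Option 4 0, Option 5 17, Option 6 30. Option 4 eliminated.
Round 2: Option 1 9, Option 2 7, Option 3 11, Option 5 17, Option 6 30. Option 2 eliminated.
Round 3: Option 1 9, Option 3 11, Option 5 24, Option 6 30. Option 1 eliminated.
Round 4: Option 3 11, Option 5 33, Option 6 30. Option 3 eliminated.
Round 5: Option 5 44, Option 6 30. Option 5 has a majority (≥38).

Option 5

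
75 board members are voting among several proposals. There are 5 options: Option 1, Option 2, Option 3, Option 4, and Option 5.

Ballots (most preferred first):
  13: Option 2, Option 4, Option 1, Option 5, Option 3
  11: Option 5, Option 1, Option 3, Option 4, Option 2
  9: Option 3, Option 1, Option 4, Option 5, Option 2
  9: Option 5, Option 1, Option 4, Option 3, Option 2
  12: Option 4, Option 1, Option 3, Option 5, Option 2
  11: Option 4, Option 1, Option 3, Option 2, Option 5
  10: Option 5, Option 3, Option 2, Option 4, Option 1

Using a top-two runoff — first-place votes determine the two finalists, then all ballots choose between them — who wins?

Round 1 first-place votes: Option 1 0, Option 2 13, Option 3 9, Option 4 23, Option 5 30. Option 5 and Option 4 advance.
Runoff: Option 5 is ranked above Option 4 on 30 ballots, Option 4 above Option 5 on 45.

Option 4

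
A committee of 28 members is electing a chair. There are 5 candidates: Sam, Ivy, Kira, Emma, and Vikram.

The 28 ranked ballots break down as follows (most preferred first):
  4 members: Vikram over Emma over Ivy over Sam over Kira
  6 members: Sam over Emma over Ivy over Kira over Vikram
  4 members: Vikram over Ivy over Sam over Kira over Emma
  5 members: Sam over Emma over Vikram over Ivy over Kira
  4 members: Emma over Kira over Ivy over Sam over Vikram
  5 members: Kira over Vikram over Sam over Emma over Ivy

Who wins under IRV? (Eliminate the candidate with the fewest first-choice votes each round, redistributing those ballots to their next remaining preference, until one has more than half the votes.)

Sam

Round 1: Sam 11, Ivy 0, Kira 5, Emma 4, Vikram 8. Ivy eliminated.
Round 2: Sam 11, Kira 5, Emma 4, Vikram 8. Emma eliminated.
Round 3: Sam 11, Kira 9, Vikram 8. Vikram eliminated.
Round 4: Sam 19, Kira 9. Sam has a majority (≥15).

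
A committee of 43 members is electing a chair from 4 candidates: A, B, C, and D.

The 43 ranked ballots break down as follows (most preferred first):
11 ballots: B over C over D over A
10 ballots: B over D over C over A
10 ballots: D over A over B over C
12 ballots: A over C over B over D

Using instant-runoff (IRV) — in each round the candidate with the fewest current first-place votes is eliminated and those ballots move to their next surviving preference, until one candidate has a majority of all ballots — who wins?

Round 1: A 12, B 21, C 0, D 10. C eliminated.
Round 2: A 12, B 21, D 10. D eliminated.
Round 3: A 22, B 21. A has a majority (≥22).

A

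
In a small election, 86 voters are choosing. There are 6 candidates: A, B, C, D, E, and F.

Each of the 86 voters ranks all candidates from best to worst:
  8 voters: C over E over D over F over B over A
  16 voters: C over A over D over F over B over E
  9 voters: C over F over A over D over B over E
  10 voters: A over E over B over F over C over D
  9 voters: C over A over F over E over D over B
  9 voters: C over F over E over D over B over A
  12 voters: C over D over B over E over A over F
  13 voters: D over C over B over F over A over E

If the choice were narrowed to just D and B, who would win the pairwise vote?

D

D is ranked above B on 76 ballots; B above D on 10.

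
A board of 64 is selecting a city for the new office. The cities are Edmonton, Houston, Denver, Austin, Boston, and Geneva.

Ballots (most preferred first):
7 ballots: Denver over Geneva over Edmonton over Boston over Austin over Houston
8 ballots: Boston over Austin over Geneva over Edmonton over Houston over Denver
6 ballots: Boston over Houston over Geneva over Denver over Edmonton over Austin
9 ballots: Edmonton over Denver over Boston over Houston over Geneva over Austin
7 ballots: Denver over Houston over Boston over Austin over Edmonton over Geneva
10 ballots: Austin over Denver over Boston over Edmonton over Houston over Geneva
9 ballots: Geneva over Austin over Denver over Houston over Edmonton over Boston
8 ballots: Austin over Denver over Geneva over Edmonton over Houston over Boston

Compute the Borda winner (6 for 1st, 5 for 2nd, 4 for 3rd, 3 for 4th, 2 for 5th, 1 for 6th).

Denver

Edmonton: 7×4 + 8×3 + 6×2 + 9×6 + 7×2 + 10×3 + 9×2 + 8×3 = 204
Houston: 7×1 + 8×2 + 6×5 + 9×3 + 7×5 + 10×2 + 9×3 + 8×2 = 178
Denver: 7×6 + 8×1 + 6×3 + 9×5 + 7×6 + 10×5 + 9×4 + 8×5 = 281
Austin: 7×2 + 8×5 + 6×1 + 9×1 + 7×3 + 10×6 + 9×5 + 8×6 = 243
Boston: 7×3 + 8×6 + 6×6 + 9×4 + 7×4 + 10×4 + 9×1 + 8×1 = 226
Geneva: 7×5 + 8×4 + 6×4 + 9×2 + 7×1 + 10×1 + 9×6 + 8×4 = 212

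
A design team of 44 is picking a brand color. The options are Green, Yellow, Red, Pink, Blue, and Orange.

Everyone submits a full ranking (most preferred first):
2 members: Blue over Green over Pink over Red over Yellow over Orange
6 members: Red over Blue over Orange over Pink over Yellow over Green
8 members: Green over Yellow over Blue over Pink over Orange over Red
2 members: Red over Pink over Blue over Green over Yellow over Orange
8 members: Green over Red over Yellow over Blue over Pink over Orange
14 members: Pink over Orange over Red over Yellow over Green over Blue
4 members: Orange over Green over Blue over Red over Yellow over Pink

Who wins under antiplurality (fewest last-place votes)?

Yellow

Last-place votes: Green 6, Yellow 0, Red 8, Pink 4, Blue 14, Orange 12.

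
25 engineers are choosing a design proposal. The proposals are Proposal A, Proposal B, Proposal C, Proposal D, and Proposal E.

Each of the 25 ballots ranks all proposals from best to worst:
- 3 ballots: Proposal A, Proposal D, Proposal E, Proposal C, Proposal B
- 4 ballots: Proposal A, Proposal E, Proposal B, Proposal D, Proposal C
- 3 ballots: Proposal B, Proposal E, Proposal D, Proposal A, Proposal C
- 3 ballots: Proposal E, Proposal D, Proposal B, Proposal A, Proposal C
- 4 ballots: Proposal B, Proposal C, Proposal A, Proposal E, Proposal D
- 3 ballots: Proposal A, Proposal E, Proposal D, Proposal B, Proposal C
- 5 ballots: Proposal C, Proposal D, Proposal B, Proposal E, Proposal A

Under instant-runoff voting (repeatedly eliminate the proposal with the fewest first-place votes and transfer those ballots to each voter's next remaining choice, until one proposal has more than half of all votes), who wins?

Proposal B

Round 1: Proposal A 10, Proposal B 7, Proposal C 5, Proposal D 0, Proposal E 3. Proposal D eliminated.
Round 2: Proposal A 10, Proposal B 7, Proposal C 5, Proposal E 3. Proposal E eliminated.
Round 3: Proposal A 10, Proposal B 10, Proposal C 5. Proposal C eliminated.
Round 4: Proposal A 10, Proposal B 15. Proposal B has a majority (≥13).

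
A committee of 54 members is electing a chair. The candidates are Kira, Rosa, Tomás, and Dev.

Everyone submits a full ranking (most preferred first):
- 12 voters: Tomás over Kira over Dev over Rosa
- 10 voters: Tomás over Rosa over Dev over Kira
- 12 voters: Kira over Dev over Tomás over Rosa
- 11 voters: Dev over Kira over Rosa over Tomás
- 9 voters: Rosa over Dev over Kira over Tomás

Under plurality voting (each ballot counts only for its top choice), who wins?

Tomás

First-place votes: Kira 12, Rosa 9, Tomás 22, Dev 11.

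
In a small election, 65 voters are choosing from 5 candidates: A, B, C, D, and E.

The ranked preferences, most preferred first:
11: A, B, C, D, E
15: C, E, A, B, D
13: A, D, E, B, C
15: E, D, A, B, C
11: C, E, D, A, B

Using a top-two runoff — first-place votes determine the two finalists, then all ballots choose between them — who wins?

A

Round 1 first-place votes: A 24, B 0, C 26, D 0, E 15. C and A advance.
Runoff: C is ranked above A on 26 ballots, A above C on 39.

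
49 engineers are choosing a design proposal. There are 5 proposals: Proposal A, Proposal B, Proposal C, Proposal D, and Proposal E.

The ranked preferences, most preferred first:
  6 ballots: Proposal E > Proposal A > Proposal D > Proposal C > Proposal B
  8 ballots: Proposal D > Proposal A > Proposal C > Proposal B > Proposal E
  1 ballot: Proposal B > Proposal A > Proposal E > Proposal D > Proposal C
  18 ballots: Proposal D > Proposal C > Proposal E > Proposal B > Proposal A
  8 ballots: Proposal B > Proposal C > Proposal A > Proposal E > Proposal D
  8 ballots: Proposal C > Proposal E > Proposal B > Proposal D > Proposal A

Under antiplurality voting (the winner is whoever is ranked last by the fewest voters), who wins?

Last-place votes: Proposal A 26, Proposal B 6, Proposal C 1, Proposal D 8, Proposal E 8.

Proposal C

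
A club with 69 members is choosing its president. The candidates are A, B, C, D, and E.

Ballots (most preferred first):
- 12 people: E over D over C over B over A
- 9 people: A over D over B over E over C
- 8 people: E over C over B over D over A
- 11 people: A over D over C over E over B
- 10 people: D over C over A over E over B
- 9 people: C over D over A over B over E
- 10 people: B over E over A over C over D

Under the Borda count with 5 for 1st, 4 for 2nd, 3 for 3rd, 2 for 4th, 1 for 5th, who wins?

A: 12×1 + 9×5 + 8×1 + 11×5 + 10×3 + 9×3 + 10×3 = 207
B: 12×2 + 9×3 + 8×3 + 11×1 + 10×1 + 9×2 + 10×5 = 164
C: 12×3 + 9×1 + 8×4 + 11×3 + 10×4 + 9×5 + 10×2 = 215
D: 12×4 + 9×4 + 8×2 + 11×4 + 10×5 + 9×4 + 10×1 = 240
E: 12×5 + 9×2 + 8×5 + 11×2 + 10×2 + 9×1 + 10×4 = 209

D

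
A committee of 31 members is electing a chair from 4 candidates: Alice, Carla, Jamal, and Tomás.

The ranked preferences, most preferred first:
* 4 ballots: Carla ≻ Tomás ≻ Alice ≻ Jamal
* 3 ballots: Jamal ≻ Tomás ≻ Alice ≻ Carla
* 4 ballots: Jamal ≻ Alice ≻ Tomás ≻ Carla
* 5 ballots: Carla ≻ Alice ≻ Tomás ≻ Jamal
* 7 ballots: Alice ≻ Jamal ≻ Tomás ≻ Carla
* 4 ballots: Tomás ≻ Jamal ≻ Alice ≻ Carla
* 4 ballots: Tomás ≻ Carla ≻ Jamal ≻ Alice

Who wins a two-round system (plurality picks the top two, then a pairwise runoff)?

Round 1 first-place votes: Alice 7, Carla 9, Jamal 7, Tomás 8. Carla and Tomás advance.
Runoff: Carla is ranked above Tomás on 9 ballots, Tomás above Carla on 22.

Tomás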